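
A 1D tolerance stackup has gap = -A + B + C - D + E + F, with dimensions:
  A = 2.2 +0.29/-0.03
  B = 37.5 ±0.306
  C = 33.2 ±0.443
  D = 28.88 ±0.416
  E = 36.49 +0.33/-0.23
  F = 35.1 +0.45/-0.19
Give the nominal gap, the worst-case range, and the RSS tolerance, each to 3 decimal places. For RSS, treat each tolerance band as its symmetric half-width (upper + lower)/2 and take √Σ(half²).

nominal=111.210 wc=[109.335,113.185] rss=0.818

Stack each dimension's contribution:
  -A: nom -2.200 → Σnom=-2.200; wc +0.030/-0.290 → slack +0.030/-0.290; half-tol=0.160, Σhalf²=0.025600
  +B: nom +37.500 → Σnom=35.300; wc +0.306/-0.306 → slack +0.336/-0.596; half-tol=0.306, Σhalf²=0.119236
  +C: nom +33.200 → Σnom=68.500; wc +0.443/-0.443 → slack +0.779/-1.039; half-tol=0.443, Σhalf²=0.315485
  -D: nom -28.880 → Σnom=39.620; wc +0.416/-0.416 → slack +1.195/-1.455; half-tol=0.416, Σhalf²=0.488541
  +E: nom +36.490 → Σnom=76.110; wc +0.330/-0.230 → slack +1.525/-1.685; half-tol=0.280, Σhalf²=0.566941
  +F: nom +35.100 → Σnom=111.210; wc +0.450/-0.190 → slack +1.975/-1.875; half-tol=0.320, Σhalf²=0.669341
Nominal = 111.210. Worst-case = [111.210 - 1.875, 111.210 + 1.975] = [109.335, 113.185]. RSS = √0.669341 = 0.818.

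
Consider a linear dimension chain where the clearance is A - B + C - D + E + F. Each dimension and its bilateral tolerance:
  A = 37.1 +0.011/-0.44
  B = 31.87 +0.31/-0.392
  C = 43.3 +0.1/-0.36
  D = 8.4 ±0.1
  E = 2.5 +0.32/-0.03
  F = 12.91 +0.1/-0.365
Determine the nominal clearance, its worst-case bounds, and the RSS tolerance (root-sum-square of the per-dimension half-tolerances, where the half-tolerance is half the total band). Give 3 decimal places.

Stack each dimension's contribution:
  +A: nom +37.100 → Σnom=37.100; wc +0.011/-0.440 → slack +0.011/-0.440; half-tol=0.226, Σhalf²=0.050850
  -B: nom -31.870 → Σnom=5.230; wc +0.392/-0.310 → slack +0.403/-0.750; half-tol=0.351, Σhalf²=0.174051
  +C: nom +43.300 → Σnom=48.530; wc +0.100/-0.360 → slack +0.503/-1.110; half-tol=0.230, Σhalf²=0.226951
  -D: nom -8.400 → Σnom=40.130; wc +0.100/-0.100 → slack +0.603/-1.210; half-tol=0.100, Σhalf²=0.236951
  +E: nom +2.500 → Σnom=42.630; wc +0.320/-0.030 → slack +0.923/-1.240; half-tol=0.175, Σhalf²=0.267576
  +F: nom +12.910 → Σnom=55.540; wc +0.100/-0.365 → slack +1.023/-1.605; half-tol=0.232, Σhalf²=0.321632
Nominal = 55.540. Worst-case = [55.540 - 1.605, 55.540 + 1.023] = [53.935, 56.563]. RSS = √0.321632 = 0.567.

nominal=55.540 wc=[53.935,56.563] rss=0.567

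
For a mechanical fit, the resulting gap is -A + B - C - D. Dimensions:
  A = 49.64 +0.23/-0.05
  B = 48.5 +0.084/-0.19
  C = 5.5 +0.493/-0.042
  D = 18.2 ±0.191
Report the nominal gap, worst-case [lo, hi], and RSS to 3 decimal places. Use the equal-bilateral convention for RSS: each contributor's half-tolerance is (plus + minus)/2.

nominal=-24.840 wc=[-25.944,-24.473] rss=0.383

Stack each dimension's contribution:
  -A: nom -49.640 → Σnom=-49.640; wc +0.050/-0.230 → slack +0.050/-0.230; half-tol=0.140, Σhalf²=0.019600
  +B: nom +48.500 → Σnom=-1.140; wc +0.084/-0.190 → slack +0.134/-0.420; half-tol=0.137, Σhalf²=0.038369
  -C: nom -5.500 → Σnom=-6.640; wc +0.042/-0.493 → slack +0.176/-0.913; half-tol=0.268, Σhalf²=0.109925
  -D: nom -18.200 → Σnom=-24.840; wc +0.191/-0.191 → slack +0.367/-1.104; half-tol=0.191, Σhalf²=0.146406
Nominal = -24.840. Worst-case = [-24.840 - 1.104, -24.840 + 0.367] = [-25.944, -24.473]. RSS = √0.146406 = 0.383.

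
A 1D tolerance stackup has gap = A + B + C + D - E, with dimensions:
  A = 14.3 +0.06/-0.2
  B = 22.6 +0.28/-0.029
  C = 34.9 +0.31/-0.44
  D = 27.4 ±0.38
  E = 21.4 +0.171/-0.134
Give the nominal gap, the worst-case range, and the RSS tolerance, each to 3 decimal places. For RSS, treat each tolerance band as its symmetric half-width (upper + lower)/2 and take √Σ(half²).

Stack each dimension's contribution:
  +A: nom +14.300 → Σnom=14.300; wc +0.060/-0.200 → slack +0.060/-0.200; half-tol=0.130, Σhalf²=0.016900
  +B: nom +22.600 → Σnom=36.900; wc +0.280/-0.029 → slack +0.340/-0.229; half-tol=0.155, Σhalf²=0.040770
  +C: nom +34.900 → Σnom=71.800; wc +0.310/-0.440 → slack +0.650/-0.669; half-tol=0.375, Σhalf²=0.181395
  +D: nom +27.400 → Σnom=99.200; wc +0.380/-0.380 → slack +1.030/-1.049; half-tol=0.380, Σhalf²=0.325795
  -E: nom -21.400 → Σnom=77.800; wc +0.134/-0.171 → slack +1.164/-1.220; half-tol=0.153, Σhalf²=0.349051
Nominal = 77.800. Worst-case = [77.800 - 1.220, 77.800 + 1.164] = [76.580, 78.964]. RSS = √0.349051 = 0.591.

nominal=77.800 wc=[76.580,78.964] rss=0.591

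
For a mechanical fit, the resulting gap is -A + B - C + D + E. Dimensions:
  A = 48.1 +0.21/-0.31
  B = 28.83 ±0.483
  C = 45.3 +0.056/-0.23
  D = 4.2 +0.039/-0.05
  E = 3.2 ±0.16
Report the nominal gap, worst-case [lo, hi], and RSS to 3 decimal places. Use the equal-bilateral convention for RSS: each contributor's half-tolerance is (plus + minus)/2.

Stack each dimension's contribution:
  -A: nom -48.100 → Σnom=-48.100; wc +0.310/-0.210 → slack +0.310/-0.210; half-tol=0.260, Σhalf²=0.067600
  +B: nom +28.830 → Σnom=-19.270; wc +0.483/-0.483 → slack +0.793/-0.693; half-tol=0.483, Σhalf²=0.300889
  -C: nom -45.300 → Σnom=-64.570; wc +0.230/-0.056 → slack +1.023/-0.749; half-tol=0.143, Σhalf²=0.321338
  +D: nom +4.200 → Σnom=-60.370; wc +0.039/-0.050 → slack +1.062/-0.799; half-tol=0.044, Σhalf²=0.323318
  +E: nom +3.200 → Σnom=-57.170; wc +0.160/-0.160 → slack +1.222/-0.959; half-tol=0.160, Σhalf²=0.348918
Nominal = -57.170. Worst-case = [-57.170 - 0.959, -57.170 + 1.222] = [-58.129, -55.948]. RSS = √0.348918 = 0.591.

nominal=-57.170 wc=[-58.129,-55.948] rss=0.591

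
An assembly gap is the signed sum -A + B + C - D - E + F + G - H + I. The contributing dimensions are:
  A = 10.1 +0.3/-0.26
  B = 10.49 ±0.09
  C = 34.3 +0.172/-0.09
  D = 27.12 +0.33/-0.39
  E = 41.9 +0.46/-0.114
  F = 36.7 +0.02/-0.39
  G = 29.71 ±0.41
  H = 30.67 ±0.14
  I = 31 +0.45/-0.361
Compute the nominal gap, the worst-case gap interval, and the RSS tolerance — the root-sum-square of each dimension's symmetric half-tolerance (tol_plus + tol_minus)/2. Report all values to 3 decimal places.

nominal=32.410 wc=[29.839,34.456] rss=0.842

Stack each dimension's contribution:
  -A: nom -10.100 → Σnom=-10.100; wc +0.260/-0.300 → slack +0.260/-0.300; half-tol=0.280, Σhalf²=0.078400
  +B: nom +10.490 → Σnom=0.390; wc +0.090/-0.090 → slack +0.350/-0.390; half-tol=0.090, Σhalf²=0.086500
  +C: nom +34.300 → Σnom=34.690; wc +0.172/-0.090 → slack +0.522/-0.480; half-tol=0.131, Σhalf²=0.103661
  -D: nom -27.120 → Σnom=7.570; wc +0.390/-0.330 → slack +0.912/-0.810; half-tol=0.360, Σhalf²=0.233261
  -E: nom -41.900 → Σnom=-34.330; wc +0.114/-0.460 → slack +1.026/-1.270; half-tol=0.287, Σhalf²=0.315630
  +F: nom +36.700 → Σnom=2.370; wc +0.020/-0.390 → slack +1.046/-1.660; half-tol=0.205, Σhalf²=0.357655
  +G: nom +29.710 → Σnom=32.080; wc +0.410/-0.410 → slack +1.456/-2.070; half-tol=0.410, Σhalf²=0.525755
  -H: nom -30.670 → Σnom=1.410; wc +0.140/-0.140 → slack +1.596/-2.210; half-tol=0.140, Σhalf²=0.545355
  +I: nom +31.000 → Σnom=32.410; wc +0.450/-0.361 → slack +2.046/-2.571; half-tol=0.405, Σhalf²=0.709785
Nominal = 32.410. Worst-case = [32.410 - 2.571, 32.410 + 2.046] = [29.839, 34.456]. RSS = √0.709785 = 0.842.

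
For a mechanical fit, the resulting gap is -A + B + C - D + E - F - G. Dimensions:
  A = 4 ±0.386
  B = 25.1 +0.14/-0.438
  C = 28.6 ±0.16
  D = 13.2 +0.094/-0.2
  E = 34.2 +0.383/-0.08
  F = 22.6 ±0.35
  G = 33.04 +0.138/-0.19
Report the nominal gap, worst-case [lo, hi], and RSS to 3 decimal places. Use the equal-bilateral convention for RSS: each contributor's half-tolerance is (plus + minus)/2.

nominal=15.060 wc=[13.414,16.869] rss=0.695

Stack each dimension's contribution:
  -A: nom -4.000 → Σnom=-4.000; wc +0.386/-0.386 → slack +0.386/-0.386; half-tol=0.386, Σhalf²=0.148996
  +B: nom +25.100 → Σnom=21.100; wc +0.140/-0.438 → slack +0.526/-0.824; half-tol=0.289, Σhalf²=0.232517
  +C: nom +28.600 → Σnom=49.700; wc +0.160/-0.160 → slack +0.686/-0.984; half-tol=0.160, Σhalf²=0.258117
  -D: nom -13.200 → Σnom=36.500; wc +0.200/-0.094 → slack +0.886/-1.078; half-tol=0.147, Σhalf²=0.279726
  +E: nom +34.200 → Σnom=70.700; wc +0.383/-0.080 → slack +1.269/-1.158; half-tol=0.232, Σhalf²=0.333318
  -F: nom -22.600 → Σnom=48.100; wc +0.350/-0.350 → slack +1.619/-1.508; half-tol=0.350, Σhalf²=0.455818
  -G: nom -33.040 → Σnom=15.060; wc +0.190/-0.138 → slack +1.809/-1.646; half-tol=0.164, Σhalf²=0.482714
Nominal = 15.060. Worst-case = [15.060 - 1.646, 15.060 + 1.809] = [13.414, 16.869]. RSS = √0.482714 = 0.695.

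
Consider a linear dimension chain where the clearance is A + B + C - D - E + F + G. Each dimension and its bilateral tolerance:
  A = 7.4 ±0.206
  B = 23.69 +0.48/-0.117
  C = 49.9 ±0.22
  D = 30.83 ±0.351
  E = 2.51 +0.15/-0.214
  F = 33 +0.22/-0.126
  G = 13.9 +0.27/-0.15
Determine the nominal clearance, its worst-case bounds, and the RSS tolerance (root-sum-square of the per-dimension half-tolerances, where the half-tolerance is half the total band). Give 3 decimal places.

Stack each dimension's contribution:
  +A: nom +7.400 → Σnom=7.400; wc +0.206/-0.206 → slack +0.206/-0.206; half-tol=0.206, Σhalf²=0.042436
  +B: nom +23.690 → Σnom=31.090; wc +0.480/-0.117 → slack +0.686/-0.323; half-tol=0.298, Σhalf²=0.131538
  +C: nom +49.900 → Σnom=80.990; wc +0.220/-0.220 → slack +0.906/-0.543; half-tol=0.220, Σhalf²=0.179938
  -D: nom -30.830 → Σnom=50.160; wc +0.351/-0.351 → slack +1.257/-0.894; half-tol=0.351, Σhalf²=0.303139
  -E: nom -2.510 → Σnom=47.650; wc +0.214/-0.150 → slack +1.471/-1.044; half-tol=0.182, Σhalf²=0.336263
  +F: nom +33.000 → Σnom=80.650; wc +0.220/-0.126 → slack +1.691/-1.170; half-tol=0.173, Σhalf²=0.366192
  +G: nom +13.900 → Σnom=94.550; wc +0.270/-0.150 → slack +1.961/-1.320; half-tol=0.210, Σhalf²=0.410292
Nominal = 94.550. Worst-case = [94.550 - 1.320, 94.550 + 1.961] = [93.230, 96.511]. RSS = √0.410292 = 0.641.

nominal=94.550 wc=[93.230,96.511] rss=0.641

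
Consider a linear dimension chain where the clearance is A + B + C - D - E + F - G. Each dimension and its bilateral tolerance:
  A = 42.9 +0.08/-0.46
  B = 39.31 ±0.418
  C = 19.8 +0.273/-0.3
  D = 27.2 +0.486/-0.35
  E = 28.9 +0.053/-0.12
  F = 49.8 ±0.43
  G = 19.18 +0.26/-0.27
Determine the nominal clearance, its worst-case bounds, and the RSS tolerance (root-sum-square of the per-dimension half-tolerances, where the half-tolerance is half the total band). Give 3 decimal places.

nominal=76.530 wc=[74.123,78.471] rss=0.876

Stack each dimension's contribution:
  +A: nom +42.900 → Σnom=42.900; wc +0.080/-0.460 → slack +0.080/-0.460; half-tol=0.270, Σhalf²=0.072900
  +B: nom +39.310 → Σnom=82.210; wc +0.418/-0.418 → slack +0.498/-0.878; half-tol=0.418, Σhalf²=0.247624
  +C: nom +19.800 → Σnom=102.010; wc +0.273/-0.300 → slack +0.771/-1.178; half-tol=0.286, Σhalf²=0.329706
  -D: nom -27.200 → Σnom=74.810; wc +0.350/-0.486 → slack +1.121/-1.664; half-tol=0.418, Σhalf²=0.504430
  -E: nom -28.900 → Σnom=45.910; wc +0.120/-0.053 → slack +1.241/-1.717; half-tol=0.086, Σhalf²=0.511912
  +F: nom +49.800 → Σnom=95.710; wc +0.430/-0.430 → slack +1.671/-2.147; half-tol=0.430, Σhalf²=0.696812
  -G: nom -19.180 → Σnom=76.530; wc +0.270/-0.260 → slack +1.941/-2.407; half-tol=0.265, Σhalf²=0.767037
Nominal = 76.530. Worst-case = [76.530 - 2.407, 76.530 + 1.941] = [74.123, 78.471]. RSS = √0.767037 = 0.876.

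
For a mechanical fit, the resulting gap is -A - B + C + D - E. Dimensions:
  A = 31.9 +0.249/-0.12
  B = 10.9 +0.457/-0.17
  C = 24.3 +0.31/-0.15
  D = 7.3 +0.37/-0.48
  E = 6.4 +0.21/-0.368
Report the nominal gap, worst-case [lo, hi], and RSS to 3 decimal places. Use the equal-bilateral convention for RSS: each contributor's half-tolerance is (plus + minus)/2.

nominal=-17.600 wc=[-19.146,-16.262] rss=0.670

Stack each dimension's contribution:
  -A: nom -31.900 → Σnom=-31.900; wc +0.120/-0.249 → slack +0.120/-0.249; half-tol=0.184, Σhalf²=0.034040
  -B: nom -10.900 → Σnom=-42.800; wc +0.170/-0.457 → slack +0.290/-0.706; half-tol=0.314, Σhalf²=0.132323
  +C: nom +24.300 → Σnom=-18.500; wc +0.310/-0.150 → slack +0.600/-0.856; half-tol=0.230, Σhalf²=0.185223
  +D: nom +7.300 → Σnom=-11.200; wc +0.370/-0.480 → slack +0.970/-1.336; half-tol=0.425, Σhalf²=0.365847
  -E: nom -6.400 → Σnom=-17.600; wc +0.368/-0.210 → slack +1.338/-1.546; half-tol=0.289, Σhalf²=0.449368
Nominal = -17.600. Worst-case = [-17.600 - 1.546, -17.600 + 1.338] = [-19.146, -16.262]. RSS = √0.449368 = 0.670.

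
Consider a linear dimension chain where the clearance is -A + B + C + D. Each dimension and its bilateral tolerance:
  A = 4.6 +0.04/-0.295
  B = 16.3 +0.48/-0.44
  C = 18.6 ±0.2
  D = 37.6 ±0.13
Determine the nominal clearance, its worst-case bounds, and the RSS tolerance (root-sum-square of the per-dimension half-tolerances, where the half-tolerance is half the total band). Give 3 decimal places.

nominal=67.900 wc=[67.090,69.005] rss=0.545

Stack each dimension's contribution:
  -A: nom -4.600 → Σnom=-4.600; wc +0.295/-0.040 → slack +0.295/-0.040; half-tol=0.167, Σhalf²=0.028056
  +B: nom +16.300 → Σnom=11.700; wc +0.480/-0.440 → slack +0.775/-0.480; half-tol=0.460, Σhalf²=0.239656
  +C: nom +18.600 → Σnom=30.300; wc +0.200/-0.200 → slack +0.975/-0.680; half-tol=0.200, Σhalf²=0.279656
  +D: nom +37.600 → Σnom=67.900; wc +0.130/-0.130 → slack +1.105/-0.810; half-tol=0.130, Σhalf²=0.296556
Nominal = 67.900. Worst-case = [67.900 - 0.810, 67.900 + 1.105] = [67.090, 69.005]. RSS = √0.296556 = 0.545.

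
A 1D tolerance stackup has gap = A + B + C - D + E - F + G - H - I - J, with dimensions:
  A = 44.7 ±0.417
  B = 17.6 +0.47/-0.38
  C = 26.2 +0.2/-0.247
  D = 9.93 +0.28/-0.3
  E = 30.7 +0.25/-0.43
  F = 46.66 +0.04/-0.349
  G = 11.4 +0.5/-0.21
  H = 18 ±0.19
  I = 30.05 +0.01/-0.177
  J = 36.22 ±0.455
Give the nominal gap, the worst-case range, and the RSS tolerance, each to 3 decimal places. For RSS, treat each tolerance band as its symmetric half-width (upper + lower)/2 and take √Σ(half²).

Stack each dimension's contribution:
  +A: nom +44.700 → Σnom=44.700; wc +0.417/-0.417 → slack +0.417/-0.417; half-tol=0.417, Σhalf²=0.173889
  +B: nom +17.600 → Σnom=62.300; wc +0.470/-0.380 → slack +0.887/-0.797; half-tol=0.425, Σhalf²=0.354514
  +C: nom +26.200 → Σnom=88.500; wc +0.200/-0.247 → slack +1.087/-1.044; half-tol=0.224, Σhalf²=0.404466
  -D: nom -9.930 → Σnom=78.570; wc +0.300/-0.280 → slack +1.387/-1.324; half-tol=0.290, Σhalf²=0.488566
  +E: nom +30.700 → Σnom=109.270; wc +0.250/-0.430 → slack +1.637/-1.754; half-tol=0.340, Σhalf²=0.604166
  -F: nom -46.660 → Σnom=62.610; wc +0.349/-0.040 → slack +1.986/-1.794; half-tol=0.194, Σhalf²=0.641996
  +G: nom +11.400 → Σnom=74.010; wc +0.500/-0.210 → slack +2.486/-2.004; half-tol=0.355, Σhalf²=0.768021
  -H: nom -18.000 → Σnom=56.010; wc +0.190/-0.190 → slack +2.676/-2.194; half-tol=0.190, Σhalf²=0.804121
  -I: nom -30.050 → Σnom=25.960; wc +0.177/-0.010 → slack +2.853/-2.204; half-tol=0.093, Σhalf²=0.812864
  -J: nom -36.220 → Σnom=-10.260; wc +0.455/-0.455 → slack +3.308/-2.659; half-tol=0.455, Σhalf²=1.019889
Nominal = -10.260. Worst-case = [-10.260 - 2.659, -10.260 + 3.308] = [-12.919, -6.952]. RSS = √1.019889 = 1.010.

nominal=-10.260 wc=[-12.919,-6.952] rss=1.010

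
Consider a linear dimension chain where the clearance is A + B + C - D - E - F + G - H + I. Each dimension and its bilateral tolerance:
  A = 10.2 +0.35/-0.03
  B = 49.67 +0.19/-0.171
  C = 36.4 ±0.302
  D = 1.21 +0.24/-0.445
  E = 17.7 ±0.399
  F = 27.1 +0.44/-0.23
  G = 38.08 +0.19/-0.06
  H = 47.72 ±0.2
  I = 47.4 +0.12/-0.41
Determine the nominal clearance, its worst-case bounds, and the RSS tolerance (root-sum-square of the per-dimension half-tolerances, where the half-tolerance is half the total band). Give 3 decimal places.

Stack each dimension's contribution:
  +A: nom +10.200 → Σnom=10.200; wc +0.350/-0.030 → slack +0.350/-0.030; half-tol=0.190, Σhalf²=0.036100
  +B: nom +49.670 → Σnom=59.870; wc +0.190/-0.171 → slack +0.540/-0.201; half-tol=0.180, Σhalf²=0.068680
  +C: nom +36.400 → Σnom=96.270; wc +0.302/-0.302 → slack +0.842/-0.503; half-tol=0.302, Σhalf²=0.159884
  -D: nom -1.210 → Σnom=95.060; wc +0.445/-0.240 → slack +1.287/-0.743; half-tol=0.343, Σhalf²=0.277191
  -E: nom -17.700 → Σnom=77.360; wc +0.399/-0.399 → slack +1.686/-1.142; half-tol=0.399, Σhalf²=0.436392
  -F: nom -27.100 → Σnom=50.260; wc +0.230/-0.440 → slack +1.916/-1.582; half-tol=0.335, Σhalf²=0.548617
  +G: nom +38.080 → Σnom=88.340; wc +0.190/-0.060 → slack +2.106/-1.642; half-tol=0.125, Σhalf²=0.564242
  -H: nom -47.720 → Σnom=40.620; wc +0.200/-0.200 → slack +2.306/-1.842; half-tol=0.200, Σhalf²=0.604242
  +I: nom +47.400 → Σnom=88.020; wc +0.120/-0.410 → slack +2.426/-2.252; half-tol=0.265, Σhalf²=0.674467
Nominal = 88.020. Worst-case = [88.020 - 2.252, 88.020 + 2.426] = [85.768, 90.446]. RSS = √0.674467 = 0.821.

nominal=88.020 wc=[85.768,90.446] rss=0.821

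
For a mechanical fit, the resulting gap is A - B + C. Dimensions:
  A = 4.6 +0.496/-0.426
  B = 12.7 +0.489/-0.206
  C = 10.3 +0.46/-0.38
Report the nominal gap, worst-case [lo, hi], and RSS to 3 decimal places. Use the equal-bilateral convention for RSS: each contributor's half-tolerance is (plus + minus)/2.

nominal=2.200 wc=[0.905,3.362] rss=0.714

Stack each dimension's contribution:
  +A: nom +4.600 → Σnom=4.600; wc +0.496/-0.426 → slack +0.496/-0.426; half-tol=0.461, Σhalf²=0.212521
  -B: nom -12.700 → Σnom=-8.100; wc +0.206/-0.489 → slack +0.702/-0.915; half-tol=0.347, Σhalf²=0.333277
  +C: nom +10.300 → Σnom=2.200; wc +0.460/-0.380 → slack +1.162/-1.295; half-tol=0.420, Σhalf²=0.509677
Nominal = 2.200. Worst-case = [2.200 - 1.295, 2.200 + 1.162] = [0.905, 3.362]. RSS = √0.509677 = 0.714.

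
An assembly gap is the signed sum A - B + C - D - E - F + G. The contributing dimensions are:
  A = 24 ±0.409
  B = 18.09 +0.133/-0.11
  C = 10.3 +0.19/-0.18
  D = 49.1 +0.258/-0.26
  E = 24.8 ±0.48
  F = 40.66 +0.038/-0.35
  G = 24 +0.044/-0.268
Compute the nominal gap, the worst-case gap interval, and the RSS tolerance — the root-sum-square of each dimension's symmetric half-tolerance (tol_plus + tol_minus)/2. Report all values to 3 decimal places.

nominal=-74.350 wc=[-76.116,-72.507] rss=0.759

Stack each dimension's contribution:
  +A: nom +24.000 → Σnom=24.000; wc +0.409/-0.409 → slack +0.409/-0.409; half-tol=0.409, Σhalf²=0.167281
  -B: nom -18.090 → Σnom=5.910; wc +0.110/-0.133 → slack +0.519/-0.542; half-tol=0.121, Σhalf²=0.182043
  +C: nom +10.300 → Σnom=16.210; wc +0.190/-0.180 → slack +0.709/-0.722; half-tol=0.185, Σhalf²=0.216268
  -D: nom -49.100 → Σnom=-32.890; wc +0.260/-0.258 → slack +0.969/-0.980; half-tol=0.259, Σhalf²=0.283349
  -E: nom -24.800 → Σnom=-57.690; wc +0.480/-0.480 → slack +1.449/-1.460; half-tol=0.480, Σhalf²=0.513749
  -F: nom -40.660 → Σnom=-98.350; wc +0.350/-0.038 → slack +1.799/-1.498; half-tol=0.194, Σhalf²=0.551385
  +G: nom +24.000 → Σnom=-74.350; wc +0.044/-0.268 → slack +1.843/-1.766; half-tol=0.156, Σhalf²=0.575721
Nominal = -74.350. Worst-case = [-74.350 - 1.766, -74.350 + 1.843] = [-76.116, -72.507]. RSS = √0.575721 = 0.759.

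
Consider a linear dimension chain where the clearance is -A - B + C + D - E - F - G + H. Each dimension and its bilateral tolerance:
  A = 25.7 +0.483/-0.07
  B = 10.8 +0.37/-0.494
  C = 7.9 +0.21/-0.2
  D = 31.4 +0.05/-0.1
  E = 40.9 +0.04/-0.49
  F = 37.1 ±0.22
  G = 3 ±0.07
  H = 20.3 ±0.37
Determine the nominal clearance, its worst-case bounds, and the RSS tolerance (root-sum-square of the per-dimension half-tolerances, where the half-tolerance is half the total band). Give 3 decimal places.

Stack each dimension's contribution:
  -A: nom -25.700 → Σnom=-25.700; wc +0.070/-0.483 → slack +0.070/-0.483; half-tol=0.276, Σhalf²=0.076452
  -B: nom -10.800 → Σnom=-36.500; wc +0.494/-0.370 → slack +0.564/-0.853; half-tol=0.432, Σhalf²=0.263076
  +C: nom +7.900 → Σnom=-28.600; wc +0.210/-0.200 → slack +0.774/-1.053; half-tol=0.205, Σhalf²=0.305101
  +D: nom +31.400 → Σnom=2.800; wc +0.050/-0.100 → slack +0.824/-1.153; half-tol=0.075, Σhalf²=0.310726
  -E: nom -40.900 → Σnom=-38.100; wc +0.490/-0.040 → slack +1.314/-1.193; half-tol=0.265, Σhalf²=0.380951
  -F: nom -37.100 → Σnom=-75.200; wc +0.220/-0.220 → slack +1.534/-1.413; half-tol=0.220, Σhalf²=0.429351
  -G: nom -3.000 → Σnom=-78.200; wc +0.070/-0.070 → slack +1.604/-1.483; half-tol=0.070, Σhalf²=0.434251
  +H: nom +20.300 → Σnom=-57.900; wc +0.370/-0.370 → slack +1.974/-1.853; half-tol=0.370, Σhalf²=0.571151
Nominal = -57.900. Worst-case = [-57.900 - 1.853, -57.900 + 1.974] = [-59.753, -55.926]. RSS = √0.571151 = 0.756.

nominal=-57.900 wc=[-59.753,-55.926] rss=0.756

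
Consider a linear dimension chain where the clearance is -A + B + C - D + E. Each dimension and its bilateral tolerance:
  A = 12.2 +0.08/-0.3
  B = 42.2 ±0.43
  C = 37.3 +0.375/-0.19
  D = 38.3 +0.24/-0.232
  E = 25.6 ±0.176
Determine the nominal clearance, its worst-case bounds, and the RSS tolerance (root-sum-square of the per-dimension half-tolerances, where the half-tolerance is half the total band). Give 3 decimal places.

Stack each dimension's contribution:
  -A: nom -12.200 → Σnom=-12.200; wc +0.300/-0.080 → slack +0.300/-0.080; half-tol=0.190, Σhalf²=0.036100
  +B: nom +42.200 → Σnom=30.000; wc +0.430/-0.430 → slack +0.730/-0.510; half-tol=0.430, Σhalf²=0.221000
  +C: nom +37.300 → Σnom=67.300; wc +0.375/-0.190 → slack +1.105/-0.700; half-tol=0.282, Σhalf²=0.300806
  -D: nom -38.300 → Σnom=29.000; wc +0.232/-0.240 → slack +1.337/-0.940; half-tol=0.236, Σhalf²=0.356502
  +E: nom +25.600 → Σnom=54.600; wc +0.176/-0.176 → slack +1.513/-1.116; half-tol=0.176, Σhalf²=0.387478
Nominal = 54.600. Worst-case = [54.600 - 1.116, 54.600 + 1.513] = [53.484, 56.113]. RSS = √0.387478 = 0.622.

nominal=54.600 wc=[53.484,56.113] rss=0.622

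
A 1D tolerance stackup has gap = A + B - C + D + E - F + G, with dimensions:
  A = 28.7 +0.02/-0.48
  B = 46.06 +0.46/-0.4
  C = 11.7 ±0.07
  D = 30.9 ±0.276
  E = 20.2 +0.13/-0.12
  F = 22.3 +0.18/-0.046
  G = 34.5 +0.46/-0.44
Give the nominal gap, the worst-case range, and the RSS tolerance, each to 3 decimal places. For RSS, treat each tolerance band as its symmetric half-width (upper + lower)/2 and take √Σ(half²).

Stack each dimension's contribution:
  +A: nom +28.700 → Σnom=28.700; wc +0.020/-0.480 → slack +0.020/-0.480; half-tol=0.250, Σhalf²=0.062500
  +B: nom +46.060 → Σnom=74.760; wc +0.460/-0.400 → slack +0.480/-0.880; half-tol=0.430, Σhalf²=0.247400
  -C: nom -11.700 → Σnom=63.060; wc +0.070/-0.070 → slack +0.550/-0.950; half-tol=0.070, Σhalf²=0.252300
  +D: nom +30.900 → Σnom=93.960; wc +0.276/-0.276 → slack +0.826/-1.226; half-tol=0.276, Σhalf²=0.328476
  +E: nom +20.200 → Σnom=114.160; wc +0.130/-0.120 → slack +0.956/-1.346; half-tol=0.125, Σhalf²=0.344101
  -F: nom -22.300 → Σnom=91.860; wc +0.046/-0.180 → slack +1.002/-1.526; half-tol=0.113, Σhalf²=0.356870
  +G: nom +34.500 → Σnom=126.360; wc +0.460/-0.440 → slack +1.462/-1.966; half-tol=0.450, Σhalf²=0.559370
Nominal = 126.360. Worst-case = [126.360 - 1.966, 126.360 + 1.462] = [124.394, 127.822]. RSS = √0.559370 = 0.748.

nominal=126.360 wc=[124.394,127.822] rss=0.748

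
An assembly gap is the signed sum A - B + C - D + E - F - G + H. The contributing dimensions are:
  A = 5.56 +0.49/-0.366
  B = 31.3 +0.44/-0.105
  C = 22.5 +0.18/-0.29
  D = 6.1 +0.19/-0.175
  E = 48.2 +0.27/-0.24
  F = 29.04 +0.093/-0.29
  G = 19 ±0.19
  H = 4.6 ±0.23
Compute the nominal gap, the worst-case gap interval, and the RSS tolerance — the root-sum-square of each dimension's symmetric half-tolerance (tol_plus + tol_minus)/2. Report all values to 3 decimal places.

Stack each dimension's contribution:
  +A: nom +5.560 → Σnom=5.560; wc +0.490/-0.366 → slack +0.490/-0.366; half-tol=0.428, Σhalf²=0.183184
  -B: nom -31.300 → Σnom=-25.740; wc +0.105/-0.440 → slack +0.595/-0.806; half-tol=0.273, Σhalf²=0.257440
  +C: nom +22.500 → Σnom=-3.240; wc +0.180/-0.290 → slack +0.775/-1.096; half-tol=0.235, Σhalf²=0.312665
  -D: nom -6.100 → Σnom=-9.340; wc +0.175/-0.190 → slack +0.950/-1.286; half-tol=0.182, Σhalf²=0.345971
  +E: nom +48.200 → Σnom=38.860; wc +0.270/-0.240 → slack +1.220/-1.526; half-tol=0.255, Σhalf²=0.410996
  -F: nom -29.040 → Σnom=9.820; wc +0.290/-0.093 → slack +1.510/-1.619; half-tol=0.192, Σhalf²=0.447669
  -G: nom -19.000 → Σnom=-9.180; wc +0.190/-0.190 → slack +1.700/-1.809; half-tol=0.190, Σhalf²=0.483769
  +H: nom +4.600 → Σnom=-4.580; wc +0.230/-0.230 → slack +1.930/-2.039; half-tol=0.230, Σhalf²=0.536669
Nominal = -4.580. Worst-case = [-4.580 - 2.039, -4.580 + 1.930] = [-6.619, -2.650]. RSS = √0.536669 = 0.733.

nominal=-4.580 wc=[-6.619,-2.650] rss=0.733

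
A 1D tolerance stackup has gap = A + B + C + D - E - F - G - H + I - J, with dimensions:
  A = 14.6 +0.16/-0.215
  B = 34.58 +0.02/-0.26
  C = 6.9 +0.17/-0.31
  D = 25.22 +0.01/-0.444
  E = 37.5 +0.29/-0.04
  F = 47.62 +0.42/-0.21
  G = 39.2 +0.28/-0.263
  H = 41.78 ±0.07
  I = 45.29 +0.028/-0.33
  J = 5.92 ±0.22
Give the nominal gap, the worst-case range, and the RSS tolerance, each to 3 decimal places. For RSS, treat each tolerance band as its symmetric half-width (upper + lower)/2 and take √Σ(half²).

Stack each dimension's contribution:
  +A: nom +14.600 → Σnom=14.600; wc +0.160/-0.215 → slack +0.160/-0.215; half-tol=0.188, Σhalf²=0.035156
  +B: nom +34.580 → Σnom=49.180; wc +0.020/-0.260 → slack +0.180/-0.475; half-tol=0.140, Σhalf²=0.054756
  +C: nom +6.900 → Σnom=56.080; wc +0.170/-0.310 → slack +0.350/-0.785; half-tol=0.240, Σhalf²=0.112356
  +D: nom +25.220 → Σnom=81.300; wc +0.010/-0.444 → slack +0.360/-1.229; half-tol=0.227, Σhalf²=0.163885
  -E: nom -37.500 → Σnom=43.800; wc +0.040/-0.290 → slack +0.400/-1.519; half-tol=0.165, Σhalf²=0.191110
  -F: nom -47.620 → Σnom=-3.820; wc +0.210/-0.420 → slack +0.610/-1.939; half-tol=0.315, Σhalf²=0.290335
  -G: nom -39.200 → Σnom=-43.020; wc +0.263/-0.280 → slack +0.873/-2.219; half-tol=0.272, Σhalf²=0.364048
  -H: nom -41.780 → Σnom=-84.800; wc +0.070/-0.070 → slack +0.943/-2.289; half-tol=0.070, Σhalf²=0.368948
  +I: nom +45.290 → Σnom=-39.510; wc +0.028/-0.330 → slack +0.971/-2.619; half-tol=0.179, Σhalf²=0.400989
  -J: nom -5.920 → Σnom=-45.430; wc +0.220/-0.220 → slack +1.191/-2.839; half-tol=0.220, Σhalf²=0.449389
Nominal = -45.430. Worst-case = [-45.430 - 2.839, -45.430 + 1.191] = [-48.269, -44.239]. RSS = √0.449389 = 0.670.

nominal=-45.430 wc=[-48.269,-44.239] rss=0.670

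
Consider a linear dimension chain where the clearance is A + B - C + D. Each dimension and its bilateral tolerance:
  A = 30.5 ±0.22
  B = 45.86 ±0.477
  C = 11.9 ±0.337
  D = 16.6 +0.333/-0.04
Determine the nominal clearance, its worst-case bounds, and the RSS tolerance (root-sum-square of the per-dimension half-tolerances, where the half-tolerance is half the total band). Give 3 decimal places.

nominal=81.060 wc=[79.986,82.427] rss=0.651

Stack each dimension's contribution:
  +A: nom +30.500 → Σnom=30.500; wc +0.220/-0.220 → slack +0.220/-0.220; half-tol=0.220, Σhalf²=0.048400
  +B: nom +45.860 → Σnom=76.360; wc +0.477/-0.477 → slack +0.697/-0.697; half-tol=0.477, Σhalf²=0.275929
  -C: nom -11.900 → Σnom=64.460; wc +0.337/-0.337 → slack +1.034/-1.034; half-tol=0.337, Σhalf²=0.389498
  +D: nom +16.600 → Σnom=81.060; wc +0.333/-0.040 → slack +1.367/-1.074; half-tol=0.186, Σhalf²=0.424280
Nominal = 81.060. Worst-case = [81.060 - 1.074, 81.060 + 1.367] = [79.986, 82.427]. RSS = √0.424280 = 0.651.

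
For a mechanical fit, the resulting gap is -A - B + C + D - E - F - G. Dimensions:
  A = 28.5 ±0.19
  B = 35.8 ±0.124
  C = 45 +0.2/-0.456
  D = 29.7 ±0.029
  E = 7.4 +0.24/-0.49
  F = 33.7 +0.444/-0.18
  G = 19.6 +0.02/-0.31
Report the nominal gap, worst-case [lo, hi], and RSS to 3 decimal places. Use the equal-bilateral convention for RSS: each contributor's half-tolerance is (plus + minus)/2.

Stack each dimension's contribution:
  -A: nom -28.500 → Σnom=-28.500; wc +0.190/-0.190 → slack +0.190/-0.190; half-tol=0.190, Σhalf²=0.036100
  -B: nom -35.800 → Σnom=-64.300; wc +0.124/-0.124 → slack +0.314/-0.314; half-tol=0.124, Σhalf²=0.051476
  +C: nom +45.000 → Σnom=-19.300; wc +0.200/-0.456 → slack +0.514/-0.770; half-tol=0.328, Σhalf²=0.159060
  +D: nom +29.700 → Σnom=10.400; wc +0.029/-0.029 → slack +0.543/-0.799; half-tol=0.029, Σhalf²=0.159901
  -E: nom -7.400 → Σnom=3.000; wc +0.490/-0.240 → slack +1.033/-1.039; half-tol=0.365, Σhalf²=0.293126
  -F: nom -33.700 → Σnom=-30.700; wc +0.180/-0.444 → slack +1.213/-1.483; half-tol=0.312, Σhalf²=0.390470
  -G: nom -19.600 → Σnom=-50.300; wc +0.310/-0.020 → slack +1.523/-1.503; half-tol=0.165, Σhalf²=0.417695
Nominal = -50.300. Worst-case = [-50.300 - 1.503, -50.300 + 1.523] = [-51.803, -48.777]. RSS = √0.417695 = 0.646.

nominal=-50.300 wc=[-51.803,-48.777] rss=0.646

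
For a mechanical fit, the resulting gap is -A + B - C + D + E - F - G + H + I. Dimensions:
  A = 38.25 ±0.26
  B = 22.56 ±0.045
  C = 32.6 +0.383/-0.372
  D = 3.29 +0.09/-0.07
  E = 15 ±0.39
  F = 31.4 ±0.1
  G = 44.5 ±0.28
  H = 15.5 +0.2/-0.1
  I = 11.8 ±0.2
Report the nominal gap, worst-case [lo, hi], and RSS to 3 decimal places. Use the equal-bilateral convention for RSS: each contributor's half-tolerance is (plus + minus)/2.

nominal=-78.600 wc=[-80.428,-76.663] rss=0.722

Stack each dimension's contribution:
  -A: nom -38.250 → Σnom=-38.250; wc +0.260/-0.260 → slack +0.260/-0.260; half-tol=0.260, Σhalf²=0.067600
  +B: nom +22.560 → Σnom=-15.690; wc +0.045/-0.045 → slack +0.305/-0.305; half-tol=0.045, Σhalf²=0.069625
  -C: nom -32.600 → Σnom=-48.290; wc +0.372/-0.383 → slack +0.677/-0.688; half-tol=0.378, Σhalf²=0.212131
  +D: nom +3.290 → Σnom=-45.000; wc +0.090/-0.070 → slack +0.767/-0.758; half-tol=0.080, Σhalf²=0.218531
  +E: nom +15.000 → Σnom=-30.000; wc +0.390/-0.390 → slack +1.157/-1.148; half-tol=0.390, Σhalf²=0.370631
  -F: nom -31.400 → Σnom=-61.400; wc +0.100/-0.100 → slack +1.257/-1.248; half-tol=0.100, Σhalf²=0.380631
  -G: nom -44.500 → Σnom=-105.900; wc +0.280/-0.280 → slack +1.537/-1.528; half-tol=0.280, Σhalf²=0.459031
  +H: nom +15.500 → Σnom=-90.400; wc +0.200/-0.100 → slack +1.737/-1.628; half-tol=0.150, Σhalf²=0.481531
  +I: nom +11.800 → Σnom=-78.600; wc +0.200/-0.200 → slack +1.937/-1.828; half-tol=0.200, Σhalf²=0.521531
Nominal = -78.600. Worst-case = [-78.600 - 1.828, -78.600 + 1.937] = [-80.428, -76.663]. RSS = √0.521531 = 0.722.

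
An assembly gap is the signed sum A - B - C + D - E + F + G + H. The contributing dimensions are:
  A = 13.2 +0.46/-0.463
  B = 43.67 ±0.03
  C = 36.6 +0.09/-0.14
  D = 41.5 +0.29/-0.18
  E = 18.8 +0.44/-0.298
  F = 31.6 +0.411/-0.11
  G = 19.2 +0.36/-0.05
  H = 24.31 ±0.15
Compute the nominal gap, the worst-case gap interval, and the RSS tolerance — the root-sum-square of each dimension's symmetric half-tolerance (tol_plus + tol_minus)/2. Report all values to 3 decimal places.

Stack each dimension's contribution:
  +A: nom +13.200 → Σnom=13.200; wc +0.460/-0.463 → slack +0.460/-0.463; half-tol=0.462, Σhalf²=0.212982
  -B: nom -43.670 → Σnom=-30.470; wc +0.030/-0.030 → slack +0.490/-0.493; half-tol=0.030, Σhalf²=0.213882
  -C: nom -36.600 → Σnom=-67.070; wc +0.140/-0.090 → slack +0.630/-0.583; half-tol=0.115, Σhalf²=0.227107
  +D: nom +41.500 → Σnom=-25.570; wc +0.290/-0.180 → slack +0.920/-0.763; half-tol=0.235, Σhalf²=0.282332
  -E: nom -18.800 → Σnom=-44.370; wc +0.298/-0.440 → slack +1.218/-1.203; half-tol=0.369, Σhalf²=0.418493
  +F: nom +31.600 → Σnom=-12.770; wc +0.411/-0.110 → slack +1.629/-1.313; half-tol=0.261, Σhalf²=0.486354
  +G: nom +19.200 → Σnom=6.430; wc +0.360/-0.050 → slack +1.989/-1.363; half-tol=0.205, Σhalf²=0.528379
  +H: nom +24.310 → Σnom=30.740; wc +0.150/-0.150 → slack +2.139/-1.513; half-tol=0.150, Σhalf²=0.550879
Nominal = 30.740. Worst-case = [30.740 - 1.513, 30.740 + 2.139] = [29.227, 32.879]. RSS = √0.550879 = 0.742.

nominal=30.740 wc=[29.227,32.879] rss=0.742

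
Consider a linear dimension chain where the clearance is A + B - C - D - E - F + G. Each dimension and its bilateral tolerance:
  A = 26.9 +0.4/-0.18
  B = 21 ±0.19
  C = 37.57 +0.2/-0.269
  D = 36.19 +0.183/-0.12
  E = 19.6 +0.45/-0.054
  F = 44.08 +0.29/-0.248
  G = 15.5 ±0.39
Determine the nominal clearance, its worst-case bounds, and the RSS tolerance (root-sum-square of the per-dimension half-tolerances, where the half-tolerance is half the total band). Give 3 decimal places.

nominal=-74.040 wc=[-75.923,-72.369] rss=0.697

Stack each dimension's contribution:
  +A: nom +26.900 → Σnom=26.900; wc +0.400/-0.180 → slack +0.400/-0.180; half-tol=0.290, Σhalf²=0.084100
  +B: nom +21.000 → Σnom=47.900; wc +0.190/-0.190 → slack +0.590/-0.370; half-tol=0.190, Σhalf²=0.120200
  -C: nom -37.570 → Σnom=10.330; wc +0.269/-0.200 → slack +0.859/-0.570; half-tol=0.235, Σhalf²=0.175190
  -D: nom -36.190 → Σnom=-25.860; wc +0.120/-0.183 → slack +0.979/-0.753; half-tol=0.151, Σhalf²=0.198143
  -E: nom -19.600 → Σnom=-45.460; wc +0.054/-0.450 → slack +1.033/-1.203; half-tol=0.252, Σhalf²=0.261647
  -F: nom -44.080 → Σnom=-89.540; wc +0.248/-0.290 → slack +1.281/-1.493; half-tol=0.269, Σhalf²=0.334008
  +G: nom +15.500 → Σnom=-74.040; wc +0.390/-0.390 → slack +1.671/-1.883; half-tol=0.390, Σhalf²=0.486108
Nominal = -74.040. Worst-case = [-74.040 - 1.883, -74.040 + 1.671] = [-75.923, -72.369]. RSS = √0.486108 = 0.697.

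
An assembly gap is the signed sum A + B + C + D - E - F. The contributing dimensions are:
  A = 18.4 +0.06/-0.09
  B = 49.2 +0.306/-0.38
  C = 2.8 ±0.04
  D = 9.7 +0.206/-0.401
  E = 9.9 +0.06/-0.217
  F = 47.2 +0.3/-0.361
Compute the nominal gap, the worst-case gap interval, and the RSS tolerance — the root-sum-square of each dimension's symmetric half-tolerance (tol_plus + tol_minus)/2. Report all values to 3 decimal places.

Stack each dimension's contribution:
  +A: nom +18.400 → Σnom=18.400; wc +0.060/-0.090 → slack +0.060/-0.090; half-tol=0.075, Σhalf²=0.005625
  +B: nom +49.200 → Σnom=67.600; wc +0.306/-0.380 → slack +0.366/-0.470; half-tol=0.343, Σhalf²=0.123274
  +C: nom +2.800 → Σnom=70.400; wc +0.040/-0.040 → slack +0.406/-0.510; half-tol=0.040, Σhalf²=0.124874
  +D: nom +9.700 → Σnom=80.100; wc +0.206/-0.401 → slack +0.612/-0.911; half-tol=0.303, Σhalf²=0.216986
  -E: nom -9.900 → Σnom=70.200; wc +0.217/-0.060 → slack +0.829/-0.971; half-tol=0.139, Σhalf²=0.236169
  -F: nom -47.200 → Σnom=23.000; wc +0.361/-0.300 → slack +1.190/-1.271; half-tol=0.331, Σhalf²=0.345399
Nominal = 23.000. Worst-case = [23.000 - 1.271, 23.000 + 1.190] = [21.729, 24.190]. RSS = √0.345399 = 0.588.

nominal=23.000 wc=[21.729,24.190] rss=0.588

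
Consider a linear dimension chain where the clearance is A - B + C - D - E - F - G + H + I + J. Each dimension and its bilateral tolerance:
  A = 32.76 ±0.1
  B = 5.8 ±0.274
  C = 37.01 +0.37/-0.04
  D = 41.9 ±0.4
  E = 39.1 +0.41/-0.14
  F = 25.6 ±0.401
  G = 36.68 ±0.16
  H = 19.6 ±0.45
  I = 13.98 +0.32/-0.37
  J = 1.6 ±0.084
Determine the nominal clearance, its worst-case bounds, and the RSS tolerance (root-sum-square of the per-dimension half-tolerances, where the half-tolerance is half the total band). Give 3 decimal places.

nominal=-44.130 wc=[-46.819,-41.431] rss=0.937

Stack each dimension's contribution:
  +A: nom +32.760 → Σnom=32.760; wc +0.100/-0.100 → slack +0.100/-0.100; half-tol=0.100, Σhalf²=0.010000
  -B: nom -5.800 → Σnom=26.960; wc +0.274/-0.274 → slack +0.374/-0.374; half-tol=0.274, Σhalf²=0.085076
  +C: nom +37.010 → Σnom=63.970; wc +0.370/-0.040 → slack +0.744/-0.414; half-tol=0.205, Σhalf²=0.127101
  -D: nom -41.900 → Σnom=22.070; wc +0.400/-0.400 → slack +1.144/-0.814; half-tol=0.400, Σhalf²=0.287101
  -E: nom -39.100 → Σnom=-17.030; wc +0.140/-0.410 → slack +1.284/-1.224; half-tol=0.275, Σhalf²=0.362726
  -F: nom -25.600 → Σnom=-42.630; wc +0.401/-0.401 → slack +1.685/-1.625; half-tol=0.401, Σhalf²=0.523527
  -G: nom -36.680 → Σnom=-79.310; wc +0.160/-0.160 → slack +1.845/-1.785; half-tol=0.160, Σhalf²=0.549127
  +H: nom +19.600 → Σnom=-59.710; wc +0.450/-0.450 → slack +2.295/-2.235; half-tol=0.450, Σhalf²=0.751627
  +I: nom +13.980 → Σnom=-45.730; wc +0.320/-0.370 → slack +2.615/-2.605; half-tol=0.345, Σhalf²=0.870652
  +J: nom +1.600 → Σnom=-44.130; wc +0.084/-0.084 → slack +2.699/-2.689; half-tol=0.084, Σhalf²=0.877708
Nominal = -44.130. Worst-case = [-44.130 - 2.689, -44.130 + 2.699] = [-46.819, -41.431]. RSS = √0.877708 = 0.937.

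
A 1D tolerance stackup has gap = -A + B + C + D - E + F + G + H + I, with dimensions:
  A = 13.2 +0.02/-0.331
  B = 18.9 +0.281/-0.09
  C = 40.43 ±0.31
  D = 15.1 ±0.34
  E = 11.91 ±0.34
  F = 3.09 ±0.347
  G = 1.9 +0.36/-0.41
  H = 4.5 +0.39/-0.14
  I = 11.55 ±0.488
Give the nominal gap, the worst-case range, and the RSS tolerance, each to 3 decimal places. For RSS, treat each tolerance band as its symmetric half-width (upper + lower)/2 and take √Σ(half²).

nominal=70.360 wc=[67.875,73.547] rss=0.985

Stack each dimension's contribution:
  -A: nom -13.200 → Σnom=-13.200; wc +0.331/-0.020 → slack +0.331/-0.020; half-tol=0.176, Σhalf²=0.030800
  +B: nom +18.900 → Σnom=5.700; wc +0.281/-0.090 → slack +0.612/-0.110; half-tol=0.185, Σhalf²=0.065211
  +C: nom +40.430 → Σnom=46.130; wc +0.310/-0.310 → slack +0.922/-0.420; half-tol=0.310, Σhalf²=0.161311
  +D: nom +15.100 → Σnom=61.230; wc +0.340/-0.340 → slack +1.262/-0.760; half-tol=0.340, Σhalf²=0.276911
  -E: nom -11.910 → Σnom=49.320; wc +0.340/-0.340 → slack +1.602/-1.100; half-tol=0.340, Σhalf²=0.392511
  +F: nom +3.090 → Σnom=52.410; wc +0.347/-0.347 → slack +1.949/-1.447; half-tol=0.347, Σhalf²=0.512920
  +G: nom +1.900 → Σnom=54.310; wc +0.360/-0.410 → slack +2.309/-1.857; half-tol=0.385, Σhalf²=0.661145
  +H: nom +4.500 → Σnom=58.810; wc +0.390/-0.140 → slack +2.699/-1.997; half-tol=0.265, Σhalf²=0.731370
  +I: nom +11.550 → Σnom=70.360; wc +0.488/-0.488 → slack +3.187/-2.485; half-tol=0.488, Σhalf²=0.969514
Nominal = 70.360. Worst-case = [70.360 - 2.485, 70.360 + 3.187] = [67.875, 73.547]. RSS = √0.969514 = 0.985.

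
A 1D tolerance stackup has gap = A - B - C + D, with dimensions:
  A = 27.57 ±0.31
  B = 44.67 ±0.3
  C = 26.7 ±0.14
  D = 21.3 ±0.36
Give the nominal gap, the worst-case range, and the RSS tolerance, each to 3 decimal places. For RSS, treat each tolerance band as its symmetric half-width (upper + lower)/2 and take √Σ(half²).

Stack each dimension's contribution:
  +A: nom +27.570 → Σnom=27.570; wc +0.310/-0.310 → slack +0.310/-0.310; half-tol=0.310, Σhalf²=0.096100
  -B: nom -44.670 → Σnom=-17.100; wc +0.300/-0.300 → slack +0.610/-0.610; half-tol=0.300, Σhalf²=0.186100
  -C: nom -26.700 → Σnom=-43.800; wc +0.140/-0.140 → slack +0.750/-0.750; half-tol=0.140, Σhalf²=0.205700
  +D: nom +21.300 → Σnom=-22.500; wc +0.360/-0.360 → slack +1.110/-1.110; half-tol=0.360, Σhalf²=0.335300
Nominal = -22.500. Worst-case = [-22.500 - 1.110, -22.500 + 1.110] = [-23.610, -21.390]. RSS = √0.335300 = 0.579.

nominal=-22.500 wc=[-23.610,-21.390] rss=0.579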